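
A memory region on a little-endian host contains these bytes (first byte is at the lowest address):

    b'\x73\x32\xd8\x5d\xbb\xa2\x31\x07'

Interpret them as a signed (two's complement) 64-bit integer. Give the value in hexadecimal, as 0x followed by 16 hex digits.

0x0731A2BB5DD83273

Little-endian stores the least-significant byte at the lowest address.
Reassemble most-significant byte first: 07 31 A2 BB 5D D8 32 73 → 0x0731A2BB5DD83273.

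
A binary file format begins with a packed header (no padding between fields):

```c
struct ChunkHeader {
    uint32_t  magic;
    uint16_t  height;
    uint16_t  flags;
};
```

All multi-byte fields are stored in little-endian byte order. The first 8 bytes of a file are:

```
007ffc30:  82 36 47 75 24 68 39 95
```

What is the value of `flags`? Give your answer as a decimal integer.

38201

`flags` follows `magic` (4 B), `height` (2 B), so it starts at offset 4 + 2 = 6 and occupies 2 bytes.
Bytes at offsets 6..7: 39 95.
Little-endian stores the least-significant byte at the lowest address.
Reassemble most-significant byte first: 95 39 → 0x9539.
0x9539 = 38201.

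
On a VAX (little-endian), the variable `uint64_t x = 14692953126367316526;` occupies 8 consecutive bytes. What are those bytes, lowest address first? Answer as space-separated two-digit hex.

14692953126367316526 in hexadecimal, padded to 64 bits, is 0xCBE7DB059696CA2E.
Split into bytes (most-significant first): CB E7 DB 05 96 96 CA 2E.
Little-endian: lowest address holds the least-significant byte.
So at ascending addresses the bytes are 2E CA 96 96 05 DB E7 CB.

2E CA 96 96 05 DB E7 CB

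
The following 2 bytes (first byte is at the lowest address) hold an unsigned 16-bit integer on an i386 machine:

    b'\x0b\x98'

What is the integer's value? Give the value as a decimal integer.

38923

Little-endian stores the least-significant byte at the lowest address.
Reassemble most-significant byte first: 98 0B → 0x980B.
0x980B = 38923.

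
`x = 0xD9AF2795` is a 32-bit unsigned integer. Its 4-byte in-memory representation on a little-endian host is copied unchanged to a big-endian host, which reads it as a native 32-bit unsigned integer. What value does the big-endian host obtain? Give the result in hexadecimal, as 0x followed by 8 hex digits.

0x9527AFD9

Stored little-endian, the bytes at ascending addresses are 95 27 AF D9.
Read back as big-endian, the last byte is least significant, giving 0x9527AFD9.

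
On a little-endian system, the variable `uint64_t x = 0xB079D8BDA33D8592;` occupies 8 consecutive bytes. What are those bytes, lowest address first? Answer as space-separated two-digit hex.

Split into bytes (most-significant first): B0 79 D8 BD A3 3D 85 92.
Little-endian: lowest address holds the least-significant byte.
So at ascending addresses the bytes are 92 85 3D A3 BD D8 79 B0.

92 85 3D A3 BD D8 79 B0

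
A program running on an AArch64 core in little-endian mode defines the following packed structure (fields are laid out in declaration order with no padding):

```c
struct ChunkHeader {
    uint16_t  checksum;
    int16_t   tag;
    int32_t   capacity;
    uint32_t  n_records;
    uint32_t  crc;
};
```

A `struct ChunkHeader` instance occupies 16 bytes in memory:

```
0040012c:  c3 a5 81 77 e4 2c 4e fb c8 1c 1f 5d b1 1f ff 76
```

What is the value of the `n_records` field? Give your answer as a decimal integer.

`n_records` follows `checksum` (2 B), `tag` (2 B), `capacity` (4 B), so it starts at offset 2 + 2 + 4 = 8 and occupies 4 bytes.
Bytes at offsets 8..11: C8 1C 1F 5D.
In little-endian order the low byte comes first in memory.
Reassemble most-significant byte first: 5D 1F 1C C8 → 0x5D1F1CC8.
0x5D1F1CC8 = 1562320072.

1562320072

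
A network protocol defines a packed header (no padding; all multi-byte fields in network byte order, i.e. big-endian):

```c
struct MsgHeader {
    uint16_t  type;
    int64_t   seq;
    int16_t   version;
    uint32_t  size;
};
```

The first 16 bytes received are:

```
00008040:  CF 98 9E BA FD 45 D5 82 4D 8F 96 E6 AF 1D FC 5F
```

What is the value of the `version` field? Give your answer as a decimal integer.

-26906

`version` follows `type` (2 B), `seq` (8 B), so it starts at offset 2 + 8 = 10 and occupies 2 bytes.
Bytes at offsets 10..11: 96 E6.
Big-endian: lowest address holds the most-significant byte.
The bytes are already most-significant first: 0x96E6.
Top bit is set, so as a signed 16-bit value this is 0x96E6 − 2^16 = -26906.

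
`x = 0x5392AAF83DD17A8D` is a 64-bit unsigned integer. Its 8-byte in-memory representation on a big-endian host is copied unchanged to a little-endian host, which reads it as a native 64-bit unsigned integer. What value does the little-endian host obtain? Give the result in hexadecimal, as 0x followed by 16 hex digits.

Stored big-endian, the bytes at ascending addresses are 53 92 AA F8 3D D1 7A 8D.
Read back as little-endian, the first byte is least significant, giving 0x8D7AD13DF8AA9253.

0x8D7AD13DF8AA9253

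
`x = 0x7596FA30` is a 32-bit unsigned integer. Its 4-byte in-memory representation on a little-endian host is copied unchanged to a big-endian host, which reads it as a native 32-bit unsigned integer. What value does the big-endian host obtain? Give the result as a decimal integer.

Stored little-endian, the bytes at ascending addresses are 30 FA 96 75.
Read back as big-endian, the last byte is least significant, giving 0x30FA9675.
0x30FA9675 = 821728885.

821728885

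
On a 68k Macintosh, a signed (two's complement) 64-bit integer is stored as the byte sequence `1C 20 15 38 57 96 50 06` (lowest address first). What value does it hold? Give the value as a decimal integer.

2026643164048543750

In big-endian order the high byte comes first in memory.
The bytes are already most-significant first: 0x1C20153857965006.
0x1C20153857965006 = 2026643164048543750.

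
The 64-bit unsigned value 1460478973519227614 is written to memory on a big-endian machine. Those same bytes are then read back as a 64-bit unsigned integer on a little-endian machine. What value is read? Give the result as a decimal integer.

16026774450001757204

1460478973519227614 in 64-bit hexadecimal is 0x1444A9E3728A6ADE.
Stored big-endian, the bytes at ascending addresses are 14 44 A9 E3 72 8A 6A DE.
Read back as little-endian, the first byte is least significant, giving 0xDE6A8A72E3A94414.
0xDE6A8A72E3A94414 = 16026774450001757204.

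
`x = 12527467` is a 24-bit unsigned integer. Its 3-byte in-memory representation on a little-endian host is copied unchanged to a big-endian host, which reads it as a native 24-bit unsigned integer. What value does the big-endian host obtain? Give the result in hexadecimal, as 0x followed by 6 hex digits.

12527467 in 24-bit hexadecimal is 0xBF276B.
Stored little-endian, the bytes at ascending addresses are 6B 27 BF.
Read back as big-endian, the last byte is least significant, giving 0x6B27BF.

0x6B27BF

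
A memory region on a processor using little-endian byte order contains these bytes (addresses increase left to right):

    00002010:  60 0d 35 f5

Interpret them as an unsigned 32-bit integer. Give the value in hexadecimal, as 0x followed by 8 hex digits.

0xF5350D60

Little-endian: lowest address holds the least-significant byte.
Reassemble most-significant byte first: F5 35 0D 60 → 0xF5350D60.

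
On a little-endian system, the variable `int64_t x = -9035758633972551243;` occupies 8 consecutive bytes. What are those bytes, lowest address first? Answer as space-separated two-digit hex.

B5 B1 E5 59 65 89 9A 82

Two's complement of -9035758633972551243 in 64 bits: 9035758633972551243 = 0x7D65769AA61A4E4B; invert → 0x829A896559E5B1B4; add 1 → 0x829A896559E5B1B5.
Split into bytes (most-significant first): 82 9A 89 65 59 E5 B1 B5.
Little-endian: lowest address holds the least-significant byte.
So at ascending addresses the bytes are B5 B1 E5 59 65 89 9A 82.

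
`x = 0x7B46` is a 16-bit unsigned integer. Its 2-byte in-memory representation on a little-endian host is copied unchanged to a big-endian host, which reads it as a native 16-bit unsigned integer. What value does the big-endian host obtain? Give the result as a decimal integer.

Stored little-endian, the bytes at ascending addresses are 46 7B.
Read back as big-endian, the last byte is least significant, giving 0x467B.
0x467B = 18043.

18043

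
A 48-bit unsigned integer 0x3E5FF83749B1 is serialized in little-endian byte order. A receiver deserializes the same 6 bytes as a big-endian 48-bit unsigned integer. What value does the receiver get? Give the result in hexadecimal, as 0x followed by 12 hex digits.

Stored little-endian, the bytes at ascending addresses are B1 49 37 F8 5F 3E.
Read back as big-endian, the last byte is least significant, giving 0xB14937F85F3E.

0xB14937F85F3E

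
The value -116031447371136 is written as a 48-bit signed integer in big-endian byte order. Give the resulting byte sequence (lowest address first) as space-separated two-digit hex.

96 78 52 CB F2 80

Two's complement of -116031447371136 in 48 bits: 116031447371136 = 0x6987AD340D80; invert → 0x967852CBF27F; add 1 → 0x967852CBF280.
Split into bytes (most-significant first): 96 78 52 CB F2 80.
Big-endian: lowest address holds the most-significant byte.
So the memory order matches the most-significant-first order: 96 78 52 CB F2 80.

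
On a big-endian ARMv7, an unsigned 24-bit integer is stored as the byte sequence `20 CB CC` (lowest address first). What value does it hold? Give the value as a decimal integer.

Big-endian stores the most-significant byte at the lowest address.
The bytes are already most-significant first: 0x20CBCC.
0x20CBCC = 2149324.

2149324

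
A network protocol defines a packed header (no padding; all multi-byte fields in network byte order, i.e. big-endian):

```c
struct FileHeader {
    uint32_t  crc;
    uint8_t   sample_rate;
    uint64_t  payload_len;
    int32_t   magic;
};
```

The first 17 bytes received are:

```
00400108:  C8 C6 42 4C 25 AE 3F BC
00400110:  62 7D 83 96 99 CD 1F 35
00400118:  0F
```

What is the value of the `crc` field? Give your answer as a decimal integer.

`crc` is the first field, at byte offset 0, occupying 4 bytes.
Bytes at offsets 0..3: C8 C6 42 4C.
Big-endian stores the most-significant byte at the lowest address.
The bytes are already most-significant first: 0xC8C6424C.
0xC8C6424C = 3368436300.

3368436300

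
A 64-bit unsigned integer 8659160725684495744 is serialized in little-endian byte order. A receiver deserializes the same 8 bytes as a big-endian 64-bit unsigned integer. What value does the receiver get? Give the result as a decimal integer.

9233910047506180984

8659160725684495744 in 64-bit hexadecimal is 0x782B84CD43702580.
Stored little-endian, the bytes at ascending addresses are 80 25 70 43 CD 84 2B 78.
Read back as big-endian, the last byte is least significant, giving 0x80257043CD842B78.
0x80257043CD842B78 = 9233910047506180984.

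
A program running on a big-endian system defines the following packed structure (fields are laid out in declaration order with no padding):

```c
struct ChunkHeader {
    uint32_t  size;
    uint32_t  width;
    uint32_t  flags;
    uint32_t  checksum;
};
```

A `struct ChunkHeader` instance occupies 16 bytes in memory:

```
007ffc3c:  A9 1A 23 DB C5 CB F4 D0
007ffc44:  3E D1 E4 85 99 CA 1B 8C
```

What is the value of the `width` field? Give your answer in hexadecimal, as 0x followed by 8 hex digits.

`width` follows `size` (4 bytes), so it starts at byte offset 4 and occupies 4 bytes.
Bytes at offsets 4..7: C5 CB F4 D0.
In big-endian order the high byte comes first in memory.
The bytes are already most-significant first: 0xC5CBF4D0.

0xC5CBF4D0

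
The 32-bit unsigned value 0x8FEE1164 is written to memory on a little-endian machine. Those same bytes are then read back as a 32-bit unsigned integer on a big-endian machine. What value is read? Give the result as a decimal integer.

Stored little-endian, the bytes at ascending addresses are 64 11 EE 8F.
Read back as big-endian, the last byte is least significant, giving 0x6411EE8F.
0x6411EE8F = 1678896783.

1678896783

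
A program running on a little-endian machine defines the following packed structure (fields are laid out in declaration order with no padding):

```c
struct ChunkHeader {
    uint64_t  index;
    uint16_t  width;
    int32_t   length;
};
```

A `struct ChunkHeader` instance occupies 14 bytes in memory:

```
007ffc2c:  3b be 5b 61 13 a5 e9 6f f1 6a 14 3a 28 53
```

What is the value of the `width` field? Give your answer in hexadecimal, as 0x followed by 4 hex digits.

0x6AF1

`width` follows `index` (8 bytes), so it starts at byte offset 8 and occupies 2 bytes.
Bytes at offsets 8..9: F1 6A.
Little-endian stores the least-significant byte at the lowest address.
Reassemble most-significant byte first: 6A F1 → 0x6AF1.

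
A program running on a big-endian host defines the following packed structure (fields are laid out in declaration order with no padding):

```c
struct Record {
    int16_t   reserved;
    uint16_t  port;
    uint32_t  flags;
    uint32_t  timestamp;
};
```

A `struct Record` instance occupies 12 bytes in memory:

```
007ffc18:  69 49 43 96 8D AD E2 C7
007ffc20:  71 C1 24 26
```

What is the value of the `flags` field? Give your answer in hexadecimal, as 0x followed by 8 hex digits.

0x8DADE2C7

`flags` follows `reserved` (2 B), `port` (2 B), so it starts at offset 2 + 2 = 4 and occupies 4 bytes.
Bytes at offsets 4..7: 8D AD E2 C7.
Big-endian: lowest address holds the most-significant byte.
The bytes are already most-significant first: 0x8DADE2C7.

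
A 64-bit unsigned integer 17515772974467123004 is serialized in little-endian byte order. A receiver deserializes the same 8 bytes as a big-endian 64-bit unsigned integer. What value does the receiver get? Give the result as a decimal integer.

17515772974467123004 in 64-bit hexadecimal is 0xF31486B7BD80073C.
Stored little-endian, the bytes at ascending addresses are 3C 07 80 BD B7 86 14 F3.
Read back as big-endian, the last byte is least significant, giving 0x3C0780BDB78614F3.
0x3C0780BDB78614F3 = 4325567519428842739.

4325567519428842739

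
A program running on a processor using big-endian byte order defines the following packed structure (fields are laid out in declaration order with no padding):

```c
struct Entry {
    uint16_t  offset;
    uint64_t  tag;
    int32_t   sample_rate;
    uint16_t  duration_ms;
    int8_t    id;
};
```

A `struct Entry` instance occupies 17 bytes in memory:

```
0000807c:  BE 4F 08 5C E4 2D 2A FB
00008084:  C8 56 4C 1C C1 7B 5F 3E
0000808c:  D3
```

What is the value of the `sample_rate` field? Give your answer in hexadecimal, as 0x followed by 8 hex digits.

0x4C1CC17B

`sample_rate` follows `offset` (2 B), `tag` (8 B), so it starts at offset 2 + 8 = 10 and occupies 4 bytes.
Bytes at offsets 10..13: 4C 1C C1 7B.
Big-endian stores the most-significant byte at the lowest address.
The bytes are already most-significant first: 0x4C1CC17B.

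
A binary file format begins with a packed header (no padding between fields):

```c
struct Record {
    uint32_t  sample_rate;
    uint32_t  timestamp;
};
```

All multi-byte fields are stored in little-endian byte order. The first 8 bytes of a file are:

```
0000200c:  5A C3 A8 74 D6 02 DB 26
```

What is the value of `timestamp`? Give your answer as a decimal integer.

`timestamp` follows `sample_rate` (4 bytes), so it starts at byte offset 4 and occupies 4 bytes.
Bytes at offsets 4..7: D6 02 DB 26.
In little-endian order the low byte comes first in memory.
Reassemble most-significant byte first: 26 DB 02 D6 → 0x26DB02D6.
0x26DB02D6 = 651887318.

651887318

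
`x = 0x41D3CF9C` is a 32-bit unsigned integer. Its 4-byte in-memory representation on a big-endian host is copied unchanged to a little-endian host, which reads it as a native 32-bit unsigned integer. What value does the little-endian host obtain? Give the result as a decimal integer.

2630865729

Stored big-endian, the bytes at ascending addresses are 41 D3 CF 9C.
Read back as little-endian, the first byte is least significant, giving 0x9CCFD341.
0x9CCFD341 = 2630865729.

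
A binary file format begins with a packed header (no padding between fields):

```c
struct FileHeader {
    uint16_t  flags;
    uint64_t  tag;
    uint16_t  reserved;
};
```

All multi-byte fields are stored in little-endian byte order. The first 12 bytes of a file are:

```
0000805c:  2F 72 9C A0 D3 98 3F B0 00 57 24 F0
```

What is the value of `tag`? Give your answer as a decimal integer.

6269204468493164700

`tag` follows `flags` (2 bytes), so it starts at byte offset 2 and occupies 8 bytes.
Bytes at offsets 2..9: 9C A0 D3 98 3F B0 00 57.
In little-endian order the low byte comes first in memory.
Reassemble most-significant byte first: 57 00 B0 3F 98 D3 A0 9C → 0x5700B03F98D3A09C.
0x5700B03F98D3A09C = 6269204468493164700.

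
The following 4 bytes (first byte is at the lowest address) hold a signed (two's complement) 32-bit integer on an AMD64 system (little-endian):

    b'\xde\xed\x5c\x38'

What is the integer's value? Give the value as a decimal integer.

Little-endian: lowest address holds the least-significant byte.
Reassemble most-significant byte first: 38 5C ED DE → 0x385CEDDE.
0x385CEDDE = 945614302.

945614302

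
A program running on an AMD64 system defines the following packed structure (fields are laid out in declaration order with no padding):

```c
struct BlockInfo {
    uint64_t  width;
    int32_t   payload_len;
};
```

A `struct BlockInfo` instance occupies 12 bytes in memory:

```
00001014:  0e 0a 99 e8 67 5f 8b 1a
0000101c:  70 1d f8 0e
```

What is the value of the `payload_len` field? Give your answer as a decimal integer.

`payload_len` follows `width` (8 bytes), so it starts at byte offset 8 and occupies 4 bytes.
Bytes at offsets 8..11: 70 1D F8 0E.
Little-endian: lowest address holds the least-significant byte.
Reassemble most-significant byte first: 0E F8 1D 70 → 0x0EF81D70.
0x0EF81D70 = 251141488.

251141488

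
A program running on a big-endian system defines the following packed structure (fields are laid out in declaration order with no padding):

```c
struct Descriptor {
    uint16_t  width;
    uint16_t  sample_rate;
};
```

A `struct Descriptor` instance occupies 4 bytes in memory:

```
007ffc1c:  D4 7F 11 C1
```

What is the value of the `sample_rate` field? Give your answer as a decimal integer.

4545

`sample_rate` follows `width` (2 bytes), so it starts at byte offset 2 and occupies 2 bytes.
Bytes at offsets 2..3: 11 C1.
Big-endian stores the most-significant byte at the lowest address.
The bytes are already most-significant first: 0x11C1.
0x11C1 = 4545.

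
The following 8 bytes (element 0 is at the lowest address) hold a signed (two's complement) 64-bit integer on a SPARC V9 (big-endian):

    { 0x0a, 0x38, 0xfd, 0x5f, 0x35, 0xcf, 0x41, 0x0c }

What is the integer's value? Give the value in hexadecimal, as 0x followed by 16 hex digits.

Big-endian: lowest address holds the most-significant byte.
The bytes are already most-significant first: 0x0A38FD5F35CF410C.

0x0A38FD5F35CF410C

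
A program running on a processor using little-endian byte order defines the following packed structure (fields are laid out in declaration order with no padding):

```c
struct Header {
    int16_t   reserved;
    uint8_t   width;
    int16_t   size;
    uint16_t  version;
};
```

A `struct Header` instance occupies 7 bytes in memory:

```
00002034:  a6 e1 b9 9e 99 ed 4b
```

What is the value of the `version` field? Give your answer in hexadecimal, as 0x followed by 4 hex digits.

0x4BED

`version` follows `reserved` (2 B), `width` (1 B), `size` (2 B), so it starts at offset 2 + 1 + 2 = 5 and occupies 2 bytes.
Bytes at offsets 5..6: ED 4B.
Little-endian stores the least-significant byte at the lowest address.
Reassemble most-significant byte first: 4B ED → 0x4BED.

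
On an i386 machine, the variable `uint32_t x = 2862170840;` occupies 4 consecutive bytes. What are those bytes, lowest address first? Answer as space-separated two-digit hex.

D8 42 99 AA

2862170840 in hexadecimal, padded to 32 bits, is 0xAA9942D8.
Split into bytes (most-significant first): AA 99 42 D8.
Little-endian: lowest address holds the least-significant byte.
So at ascending addresses the bytes are D8 42 99 AA.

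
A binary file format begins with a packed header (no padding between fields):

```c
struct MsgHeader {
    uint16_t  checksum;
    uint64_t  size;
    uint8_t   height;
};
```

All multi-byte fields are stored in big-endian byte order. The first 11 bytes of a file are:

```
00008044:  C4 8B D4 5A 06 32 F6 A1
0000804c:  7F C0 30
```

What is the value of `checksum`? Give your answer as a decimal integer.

`checksum` is the first field, at byte offset 0, occupying 2 bytes.
Bytes at offsets 0..1: C4 8B.
Big-endian: lowest address holds the most-significant byte.
The bytes are already most-significant first: 0xC48B.
0xC48B = 50315.

50315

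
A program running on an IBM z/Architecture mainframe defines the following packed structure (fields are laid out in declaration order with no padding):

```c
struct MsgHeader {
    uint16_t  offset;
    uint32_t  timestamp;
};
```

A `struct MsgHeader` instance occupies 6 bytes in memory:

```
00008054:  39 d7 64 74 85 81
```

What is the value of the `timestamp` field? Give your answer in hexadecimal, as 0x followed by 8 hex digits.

0x64748581

`timestamp` follows `offset` (2 bytes), so it starts at byte offset 2 and occupies 4 bytes.
Bytes at offsets 2..5: 64 74 85 81.
Big-endian: lowest address holds the most-significant byte.
The bytes are already most-significant first: 0x64748581.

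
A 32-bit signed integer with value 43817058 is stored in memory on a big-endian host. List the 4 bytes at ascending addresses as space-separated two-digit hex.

02 9C 98 62

43817058 in hexadecimal, padded to 32 bits, is 0x029C9862.
Split into bytes (most-significant first): 02 9C 98 62.
Big-endian: lowest address holds the most-significant byte.
So the memory order matches the most-significant-first order: 02 9C 98 62.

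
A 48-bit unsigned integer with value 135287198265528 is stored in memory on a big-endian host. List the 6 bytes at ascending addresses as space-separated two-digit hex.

7B 0B 01 65 30 B8

135287198265528 in hexadecimal, padded to 48 bits, is 0x7B0B016530B8.
Split into bytes (most-significant first): 7B 0B 01 65 30 B8.
Big-endian stores the most-significant byte at the lowest address.
So the memory order matches the most-significant-first order: 7B 0B 01 65 30 B8.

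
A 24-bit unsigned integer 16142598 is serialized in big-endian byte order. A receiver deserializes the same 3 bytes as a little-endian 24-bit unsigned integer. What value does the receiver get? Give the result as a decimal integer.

414198

16142598 in 24-bit hexadecimal is 0xF65106.
Stored big-endian, the bytes at ascending addresses are F6 51 06.
Read back as little-endian, the first byte is least significant, giving 0x0651F6.
0x0651F6 = 414198.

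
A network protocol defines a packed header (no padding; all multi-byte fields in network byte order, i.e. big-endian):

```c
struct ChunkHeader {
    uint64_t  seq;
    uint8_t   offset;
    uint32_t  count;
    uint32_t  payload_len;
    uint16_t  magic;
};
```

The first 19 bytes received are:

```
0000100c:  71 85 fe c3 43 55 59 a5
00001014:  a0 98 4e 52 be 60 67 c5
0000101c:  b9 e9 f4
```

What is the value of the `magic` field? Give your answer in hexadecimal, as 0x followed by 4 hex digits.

0xE9F4

`magic` follows `seq` (8 B), `offset` (1 B), `count` (4 B), `payload_len` (4 B), so it starts at offset 8 + 1 + 4 + 4 = 17 and occupies 2 bytes.
Bytes at offsets 17..18: E9 F4.
Big-endian: lowest address holds the most-significant byte.
The bytes are already most-significant first: 0xE9F4.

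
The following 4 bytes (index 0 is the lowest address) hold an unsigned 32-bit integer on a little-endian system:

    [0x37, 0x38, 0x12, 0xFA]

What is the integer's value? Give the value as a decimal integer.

4195498039

In little-endian order the low byte comes first in memory.
Reassemble most-significant byte first: FA 12 38 37 → 0xFA123837.
0xFA123837 = 4195498039.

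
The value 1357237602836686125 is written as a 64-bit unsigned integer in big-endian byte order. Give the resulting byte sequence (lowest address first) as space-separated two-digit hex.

1357237602836686125 in hexadecimal, padded to 64 bits, is 0x12D5E068A8E2252D.
Split into bytes (most-significant first): 12 D5 E0 68 A8 E2 25 2D.
In big-endian order the high byte comes first in memory.
So the memory order matches the most-significant-first order: 12 D5 E0 68 A8 E2 25 2D.

12 D5 E0 68 A8 E2 25 2D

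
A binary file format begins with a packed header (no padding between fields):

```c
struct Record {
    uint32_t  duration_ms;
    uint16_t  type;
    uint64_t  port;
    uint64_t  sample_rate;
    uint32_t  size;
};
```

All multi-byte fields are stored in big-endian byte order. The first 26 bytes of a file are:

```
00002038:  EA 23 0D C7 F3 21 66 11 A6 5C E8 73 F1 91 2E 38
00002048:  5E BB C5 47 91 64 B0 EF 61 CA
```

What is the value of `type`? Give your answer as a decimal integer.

62241

`type` follows `duration_ms` (4 bytes), so it starts at byte offset 4 and occupies 2 bytes.
Bytes at offsets 4..5: F3 21.
Big-endian: lowest address holds the most-significant byte.
The bytes are already most-significant first: 0xF321.
0xF321 = 62241.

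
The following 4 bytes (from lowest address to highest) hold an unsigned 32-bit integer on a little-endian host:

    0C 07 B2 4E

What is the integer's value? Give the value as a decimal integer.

In little-endian order the low byte comes first in memory.
Reassemble most-significant byte first: 4E B2 07 0C → 0x4EB2070C.
0x4EB2070C = 1320290060.

1320290060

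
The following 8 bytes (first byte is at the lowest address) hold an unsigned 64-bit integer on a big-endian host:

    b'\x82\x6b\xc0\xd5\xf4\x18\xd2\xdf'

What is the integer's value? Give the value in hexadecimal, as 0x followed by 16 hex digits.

In big-endian order the high byte comes first in memory.
The bytes are already most-significant first: 0x826BC0D5F418D2DF.

0x826BC0D5F418D2DF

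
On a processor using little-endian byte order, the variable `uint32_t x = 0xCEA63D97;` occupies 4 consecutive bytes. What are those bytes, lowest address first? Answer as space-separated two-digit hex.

97 3D A6 CE

Split into bytes (most-significant first): CE A6 3D 97.
Little-endian: lowest address holds the least-significant byte.
So at ascending addresses the bytes are 97 3D A6 CE.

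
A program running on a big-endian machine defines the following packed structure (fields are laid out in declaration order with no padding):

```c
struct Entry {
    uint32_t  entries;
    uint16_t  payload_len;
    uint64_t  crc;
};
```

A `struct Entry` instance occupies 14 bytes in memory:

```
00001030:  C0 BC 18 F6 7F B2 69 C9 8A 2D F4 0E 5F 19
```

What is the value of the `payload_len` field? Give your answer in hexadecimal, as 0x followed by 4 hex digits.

`payload_len` follows `entries` (4 bytes), so it starts at byte offset 4 and occupies 2 bytes.
Bytes at offsets 4..5: 7F B2.
Big-endian: lowest address holds the most-significant byte.
The bytes are already most-significant first: 0x7FB2.

0x7FB2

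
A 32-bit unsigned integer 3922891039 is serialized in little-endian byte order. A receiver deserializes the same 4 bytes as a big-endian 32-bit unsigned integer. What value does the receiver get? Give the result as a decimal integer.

529650409

3922891039 in 32-bit hexadecimal is 0xE9D2911F.
Stored little-endian, the bytes at ascending addresses are 1F 91 D2 E9.
Read back as big-endian, the last byte is least significant, giving 0x1F91D2E9.
0x1F91D2E9 = 529650409.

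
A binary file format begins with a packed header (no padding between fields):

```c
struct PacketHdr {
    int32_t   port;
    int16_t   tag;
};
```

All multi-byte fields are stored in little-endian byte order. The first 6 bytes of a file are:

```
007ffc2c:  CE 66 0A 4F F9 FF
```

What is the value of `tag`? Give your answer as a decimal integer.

`tag` follows `port` (4 bytes), so it starts at byte offset 4 and occupies 2 bytes.
Bytes at offsets 4..5: F9 FF.
Little-endian: lowest address holds the least-significant byte.
Reassemble most-significant byte first: FF F9 → 0xFFF9.
Top bit is set, so as a signed 16-bit value this is 0xFFF9 − 2^16 = -7.

-7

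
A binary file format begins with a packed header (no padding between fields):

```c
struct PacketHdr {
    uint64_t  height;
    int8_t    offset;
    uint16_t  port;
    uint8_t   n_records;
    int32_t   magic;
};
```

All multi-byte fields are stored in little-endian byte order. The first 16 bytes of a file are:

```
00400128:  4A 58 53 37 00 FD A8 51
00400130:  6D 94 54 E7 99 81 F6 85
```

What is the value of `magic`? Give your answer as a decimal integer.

`magic` follows `height` (8 B), `offset` (1 B), `port` (2 B), `n_records` (1 B), so it starts at offset 8 + 1 + 2 + 1 = 12 and occupies 4 bytes.
Bytes at offsets 12..15: 99 81 F6 85.
Little-endian stores the least-significant byte at the lowest address.
Reassemble most-significant byte first: 85 F6 81 99 → 0x85F68199.
Top bit is set, so as a signed 32-bit value this is 0x85F68199 − 2^32 = -2047442535.

-2047442535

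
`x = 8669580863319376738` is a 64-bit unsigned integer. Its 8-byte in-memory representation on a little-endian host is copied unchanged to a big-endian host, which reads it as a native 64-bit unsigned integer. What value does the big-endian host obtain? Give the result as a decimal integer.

7062679534168526968

8669580863319376738 in 64-bit hexadecimal is 0x785089DC9DAD0362.
Stored little-endian, the bytes at ascending addresses are 62 03 AD 9D DC 89 50 78.
Read back as big-endian, the last byte is least significant, giving 0x6203AD9DDC895078.
0x6203AD9DDC895078 = 7062679534168526968.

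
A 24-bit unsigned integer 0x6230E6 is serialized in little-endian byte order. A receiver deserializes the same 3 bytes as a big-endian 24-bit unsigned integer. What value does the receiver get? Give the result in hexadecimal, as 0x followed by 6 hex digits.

0xE63062

Stored little-endian, the bytes at ascending addresses are E6 30 62.
Read back as big-endian, the last byte is least significant, giving 0xE63062.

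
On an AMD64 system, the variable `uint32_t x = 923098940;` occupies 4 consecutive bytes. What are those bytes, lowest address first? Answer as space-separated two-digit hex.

923098940 in hexadecimal, padded to 32 bits, is 0x37055F3C.
Split into bytes (most-significant first): 37 05 5F 3C.
Little-endian: lowest address holds the least-significant byte.
So at ascending addresses the bytes are 3C 5F 05 37.

3C 5F 05 37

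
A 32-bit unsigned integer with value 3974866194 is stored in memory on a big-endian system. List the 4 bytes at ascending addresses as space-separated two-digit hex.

EC EB A5 12

3974866194 in hexadecimal, padded to 32 bits, is 0xECEBA512.
Split into bytes (most-significant first): EC EB A5 12.
In big-endian order the high byte comes first in memory.
So the memory order matches the most-significant-first order: EC EB A5 12.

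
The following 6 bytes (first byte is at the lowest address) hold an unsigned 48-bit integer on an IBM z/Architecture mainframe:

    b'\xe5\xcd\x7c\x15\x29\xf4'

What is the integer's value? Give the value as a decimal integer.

Big-endian stores the most-significant byte at the lowest address.
The bytes are already most-significant first: 0xE5CD7C1529F4.
0xE5CD7C1529F4 = 252670712818164.

252670712818164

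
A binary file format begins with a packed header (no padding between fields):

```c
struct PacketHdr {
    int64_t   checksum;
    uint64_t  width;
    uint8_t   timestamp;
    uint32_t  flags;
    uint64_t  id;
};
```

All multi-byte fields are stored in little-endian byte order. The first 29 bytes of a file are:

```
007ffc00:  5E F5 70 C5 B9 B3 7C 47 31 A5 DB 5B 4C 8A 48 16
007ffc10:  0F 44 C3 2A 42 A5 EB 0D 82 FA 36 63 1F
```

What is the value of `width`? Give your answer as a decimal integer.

1605685327720850737

`width` follows `checksum` (8 bytes), so it starts at byte offset 8 and occupies 8 bytes.
Bytes at offsets 8..15: 31 A5 DB 5B 4C 8A 48 16.
Little-endian stores the least-significant byte at the lowest address.
Reassemble most-significant byte first: 16 48 8A 4C 5B DB A5 31 → 0x16488A4C5BDBA531.
0x16488A4C5BDBA531 = 1605685327720850737.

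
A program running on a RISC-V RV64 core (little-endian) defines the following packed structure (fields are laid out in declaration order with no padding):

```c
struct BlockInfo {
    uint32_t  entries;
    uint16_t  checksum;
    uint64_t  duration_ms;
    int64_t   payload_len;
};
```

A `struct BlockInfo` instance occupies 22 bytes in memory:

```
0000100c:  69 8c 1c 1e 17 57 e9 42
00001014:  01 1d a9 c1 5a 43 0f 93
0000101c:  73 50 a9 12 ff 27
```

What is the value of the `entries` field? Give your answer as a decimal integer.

505187433

`entries` is the first field, at byte offset 0, occupying 4 bytes.
Bytes at offsets 0..3: 69 8C 1C 1E.
Little-endian stores the least-significant byte at the lowest address.
Reassemble most-significant byte first: 1E 1C 8C 69 → 0x1E1C8C69.
0x1E1C8C69 = 505187433.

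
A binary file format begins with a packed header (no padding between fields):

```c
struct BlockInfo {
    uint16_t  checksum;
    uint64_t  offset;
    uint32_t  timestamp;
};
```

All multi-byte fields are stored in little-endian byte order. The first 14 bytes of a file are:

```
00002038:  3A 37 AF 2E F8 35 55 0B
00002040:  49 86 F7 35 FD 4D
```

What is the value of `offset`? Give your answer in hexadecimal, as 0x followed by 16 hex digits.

0x86490B5535F82EAF

`offset` follows `checksum` (2 bytes), so it starts at byte offset 2 and occupies 8 bytes.
Bytes at offsets 2..9: AF 2E F8 35 55 0B 49 86.
Little-endian: lowest address holds the least-significant byte.
Reassemble most-significant byte first: 86 49 0B 55 35 F8 2E AF → 0x86490B5535F82EAF.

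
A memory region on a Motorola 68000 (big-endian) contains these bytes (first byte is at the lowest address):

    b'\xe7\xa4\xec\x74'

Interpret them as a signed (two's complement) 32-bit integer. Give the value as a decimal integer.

Big-endian stores the most-significant byte at the lowest address.
The bytes are already most-significant first: 0xE7A4EC74.
Top bit is set, so as a signed 32-bit value this is 0xE7A4EC74 − 2^32 = -408621964.

-408621964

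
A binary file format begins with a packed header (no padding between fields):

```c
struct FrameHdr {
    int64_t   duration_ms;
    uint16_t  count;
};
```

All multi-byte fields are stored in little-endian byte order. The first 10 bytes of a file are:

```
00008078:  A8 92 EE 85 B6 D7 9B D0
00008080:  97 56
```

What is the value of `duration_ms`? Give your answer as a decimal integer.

`duration_ms` is the first field, at byte offset 0, occupying 8 bytes.
Bytes at offsets 0..7: A8 92 EE 85 B6 D7 9B D0.
In little-endian order the low byte comes first in memory.
Reassemble most-significant byte first: D0 9B D7 B6 85 EE 92 A8 → 0xD09BD7B685EE92A8.
Top bit is set, so as a signed 64-bit value this is 0xD09BD7B685EE92A8 − 2^64 = -3414898713499364696.

-3414898713499364696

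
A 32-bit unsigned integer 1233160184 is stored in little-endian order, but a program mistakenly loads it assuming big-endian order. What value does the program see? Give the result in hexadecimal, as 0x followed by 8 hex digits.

1233160184 in 32-bit hexadecimal is 0x498087F8.
Stored little-endian, the bytes at ascending addresses are F8 87 80 49.
Read back as big-endian, the last byte is least significant, giving 0xF8878049.

0xF8878049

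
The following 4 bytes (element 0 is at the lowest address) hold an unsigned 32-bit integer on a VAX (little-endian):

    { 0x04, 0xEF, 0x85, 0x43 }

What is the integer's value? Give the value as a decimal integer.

In little-endian order the low byte comes first in memory.
Reassemble most-significant byte first: 43 85 EF 04 → 0x4385EF04.
0x4385EF04 = 1132850948.

1132850948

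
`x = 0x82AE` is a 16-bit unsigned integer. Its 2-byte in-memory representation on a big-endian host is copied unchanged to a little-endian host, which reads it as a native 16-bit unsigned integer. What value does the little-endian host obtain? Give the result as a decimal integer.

44674

Stored big-endian, the bytes at ascending addresses are 82 AE.
Read back as little-endian, the first byte is least significant, giving 0xAE82.
0xAE82 = 44674.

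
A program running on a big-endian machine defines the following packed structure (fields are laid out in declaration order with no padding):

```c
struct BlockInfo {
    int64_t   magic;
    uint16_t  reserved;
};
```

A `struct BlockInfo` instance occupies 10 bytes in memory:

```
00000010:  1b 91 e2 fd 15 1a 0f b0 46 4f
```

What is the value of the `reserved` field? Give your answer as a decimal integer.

`reserved` follows `magic` (8 bytes), so it starts at byte offset 8 and occupies 2 bytes.
Bytes at offsets 8..9: 46 4F.
Big-endian: lowest address holds the most-significant byte.
The bytes are already most-significant first: 0x464F.
0x464F = 17999.

17999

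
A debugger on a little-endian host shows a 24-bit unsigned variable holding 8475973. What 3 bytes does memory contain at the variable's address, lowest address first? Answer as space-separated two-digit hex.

45 55 81

8475973 in hexadecimal, padded to 24 bits, is 0x815545.
Split into bytes (most-significant first): 81 55 45.
In little-endian order the low byte comes first in memory.
So at ascending addresses the bytes are 45 55 81.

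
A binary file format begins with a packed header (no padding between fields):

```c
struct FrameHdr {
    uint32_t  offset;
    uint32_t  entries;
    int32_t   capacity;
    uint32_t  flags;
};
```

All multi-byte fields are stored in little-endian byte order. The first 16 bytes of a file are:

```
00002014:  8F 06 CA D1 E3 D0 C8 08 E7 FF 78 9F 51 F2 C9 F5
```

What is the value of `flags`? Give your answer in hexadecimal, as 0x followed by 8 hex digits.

`flags` follows `offset` (4 B), `entries` (4 B), `capacity` (4 B), so it starts at offset 4 + 4 + 4 = 12 and occupies 4 bytes.
Bytes at offsets 12..15: 51 F2 C9 F5.
Little-endian: lowest address holds the least-significant byte.
Reassemble most-significant byte first: F5 C9 F2 51 → 0xF5C9F251.

0xF5C9F251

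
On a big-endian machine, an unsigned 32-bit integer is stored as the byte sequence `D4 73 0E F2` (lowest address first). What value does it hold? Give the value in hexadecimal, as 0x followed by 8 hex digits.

0xD4730EF2

In big-endian order the high byte comes first in memory.
The bytes are already most-significant first: 0xD4730EF2.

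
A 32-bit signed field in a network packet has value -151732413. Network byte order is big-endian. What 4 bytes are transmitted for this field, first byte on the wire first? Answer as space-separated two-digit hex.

F6 F4 BF 43

Two's complement of -151732413 in 32 bits: 151732413 = 0x090B40BD; invert → 0xF6F4BF42; add 1 → 0xF6F4BF43.
Split into bytes (most-significant first): F6 F4 BF 43.
Big-endian: lowest address holds the most-significant byte.
So the memory order matches the most-significant-first order: F6 F4 BF 43.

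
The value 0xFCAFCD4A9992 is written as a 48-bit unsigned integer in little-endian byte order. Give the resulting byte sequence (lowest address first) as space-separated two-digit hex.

Split into bytes (most-significant first): FC AF CD 4A 99 92.
In little-endian order the low byte comes first in memory.
So at ascending addresses the bytes are 92 99 4A CD AF FC.

92 99 4A CD AF FC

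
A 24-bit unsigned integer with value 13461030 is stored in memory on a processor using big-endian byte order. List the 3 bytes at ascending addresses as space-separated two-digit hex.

CD 66 26

13461030 in hexadecimal, padded to 24 bits, is 0xCD6626.
Split into bytes (most-significant first): CD 66 26.
In big-endian order the high byte comes first in memory.
So the memory order matches the most-significant-first order: CD 66 26.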